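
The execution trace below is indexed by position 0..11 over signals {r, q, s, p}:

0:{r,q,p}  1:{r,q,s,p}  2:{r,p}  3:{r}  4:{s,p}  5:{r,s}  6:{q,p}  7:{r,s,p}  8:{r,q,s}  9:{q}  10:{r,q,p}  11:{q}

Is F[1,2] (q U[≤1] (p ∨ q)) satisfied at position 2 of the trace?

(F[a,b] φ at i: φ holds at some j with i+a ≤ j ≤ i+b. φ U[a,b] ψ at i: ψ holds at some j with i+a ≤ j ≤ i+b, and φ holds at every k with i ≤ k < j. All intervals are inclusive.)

Yes

Check (q U[≤1] (p ∨ q)) at each j in [3,4]:
  j=3: fails
  j=4: holds
Found at j=4 → formula holds.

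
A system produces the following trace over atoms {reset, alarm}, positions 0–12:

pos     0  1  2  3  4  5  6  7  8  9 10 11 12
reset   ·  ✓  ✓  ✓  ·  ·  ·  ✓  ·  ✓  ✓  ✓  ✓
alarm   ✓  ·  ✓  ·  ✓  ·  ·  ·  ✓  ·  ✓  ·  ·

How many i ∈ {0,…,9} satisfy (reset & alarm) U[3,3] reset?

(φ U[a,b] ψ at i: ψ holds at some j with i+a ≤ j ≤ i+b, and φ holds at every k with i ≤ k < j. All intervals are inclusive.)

0

Evaluate at each i in [0,9]:
  i=0: ✗ (lhs fails at k=0 before rhs at j=3)
  i=1: ✗ (no rhs in [4,4])
  i=2: ✗ (no rhs in [5,5])
  i=3: ✗ (no rhs in [6,6])
  i=4: ✗ (lhs fails at k=4 before rhs at j=7)
  i=5: ✗ (no rhs in [8,8])
  i=6: ✗ (lhs fails at k=6 before rhs at j=9)
  i=7: ✗ (lhs fails at k=7 before rhs at j=10)
  i=8: ✗ (lhs fails at k=8 before rhs at j=11)
  i=9: ✗ (lhs fails at k=9 before rhs at j=12)
Positions where it holds: {} → 0.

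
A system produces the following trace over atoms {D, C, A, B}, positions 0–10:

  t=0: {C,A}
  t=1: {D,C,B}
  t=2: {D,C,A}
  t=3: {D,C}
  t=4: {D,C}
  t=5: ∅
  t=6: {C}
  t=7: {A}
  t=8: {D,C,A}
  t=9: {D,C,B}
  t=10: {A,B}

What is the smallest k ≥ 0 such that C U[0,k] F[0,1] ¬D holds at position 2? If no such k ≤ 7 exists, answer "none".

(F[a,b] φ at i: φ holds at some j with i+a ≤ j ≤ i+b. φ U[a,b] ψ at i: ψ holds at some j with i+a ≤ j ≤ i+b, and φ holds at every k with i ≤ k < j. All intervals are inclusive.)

2

Need earliest j ≥ 2 with F[0,1] ¬D, and C at every k in [2,j-1].
  j=2: rhs fails.
  j=3: rhs fails.
  j=4: rhs holds; lhs holds on [2,3]. k = 2.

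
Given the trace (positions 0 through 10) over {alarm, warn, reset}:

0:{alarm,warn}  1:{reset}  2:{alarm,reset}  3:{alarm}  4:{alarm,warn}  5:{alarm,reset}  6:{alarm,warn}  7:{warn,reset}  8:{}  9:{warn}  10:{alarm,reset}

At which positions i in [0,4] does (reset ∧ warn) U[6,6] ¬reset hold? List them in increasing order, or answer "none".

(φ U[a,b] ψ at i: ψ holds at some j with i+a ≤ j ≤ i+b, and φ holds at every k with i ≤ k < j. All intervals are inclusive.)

none

Evaluate at each i in [0,4]:
  i=0: ✗ (lhs fails at k=0 before rhs at j=6)
  i=1: ✗ (no rhs in [7,7])
  i=2: ✗ (lhs fails at k=2 before rhs at j=8)
  i=3: ✗ (lhs fails at k=3 before rhs at j=9)
  i=4: ✗ (no rhs in [10,10])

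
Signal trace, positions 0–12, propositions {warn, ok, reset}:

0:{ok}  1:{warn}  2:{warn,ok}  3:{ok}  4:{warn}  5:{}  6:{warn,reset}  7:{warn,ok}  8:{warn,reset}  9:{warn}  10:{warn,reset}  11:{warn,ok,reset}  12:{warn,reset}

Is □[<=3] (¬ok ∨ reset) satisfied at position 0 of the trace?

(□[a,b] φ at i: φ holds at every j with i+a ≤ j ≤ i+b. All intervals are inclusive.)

Check (¬ok ∨ reset) at every j in [0,3]:
  j=0: false
  j=1: true
  j=2: false
  j=3: false
Fails at j=0 → formula fails.

No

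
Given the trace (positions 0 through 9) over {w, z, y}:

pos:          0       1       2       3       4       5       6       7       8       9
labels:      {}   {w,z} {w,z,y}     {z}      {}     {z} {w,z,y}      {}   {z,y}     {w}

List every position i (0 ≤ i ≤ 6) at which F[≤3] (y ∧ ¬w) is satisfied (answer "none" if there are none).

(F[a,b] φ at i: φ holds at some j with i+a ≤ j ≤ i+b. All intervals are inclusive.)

5, 6

Evaluate at each i in [0,6]:
  i=0: ✗ (none in [0,3])
  i=1: ✗ (none in [1,4])
  i=2: ✗ (none in [2,5])
  i=3: ✗ (none in [3,6])
  i=4: ✗ (none in [4,7])
  i=5: ✓ (witness j=8)
  i=6: ✓ (witness j=8)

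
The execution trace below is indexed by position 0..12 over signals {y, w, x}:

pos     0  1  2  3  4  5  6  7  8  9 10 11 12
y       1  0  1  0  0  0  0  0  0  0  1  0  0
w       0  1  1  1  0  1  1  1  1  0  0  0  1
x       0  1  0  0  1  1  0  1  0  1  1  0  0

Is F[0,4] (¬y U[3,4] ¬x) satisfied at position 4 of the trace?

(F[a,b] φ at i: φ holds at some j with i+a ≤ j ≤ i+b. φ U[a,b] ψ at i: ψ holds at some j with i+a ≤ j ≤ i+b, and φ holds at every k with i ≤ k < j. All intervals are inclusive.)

Check (¬y U[3,4] ¬x) at each j in [4,8]:
  j=4: holds
  j=5: holds
  j=6: fails
  j=7: fails
  j=8: fails
Found at j=4 → formula holds.

Yes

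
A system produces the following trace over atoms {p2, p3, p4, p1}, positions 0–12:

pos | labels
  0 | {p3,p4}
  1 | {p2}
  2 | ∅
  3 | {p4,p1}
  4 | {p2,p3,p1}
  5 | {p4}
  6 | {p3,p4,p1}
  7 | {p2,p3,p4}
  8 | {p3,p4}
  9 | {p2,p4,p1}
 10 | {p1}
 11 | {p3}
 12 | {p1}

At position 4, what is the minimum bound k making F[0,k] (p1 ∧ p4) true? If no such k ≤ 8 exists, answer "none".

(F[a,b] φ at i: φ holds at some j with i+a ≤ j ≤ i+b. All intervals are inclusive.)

Scan j = 4,5,… for (p1 ∧ p4):
  j=4: fails
  j=5: fails
  j=6: holds
First hit at j=6, so smallest k = 6-4 = 2.

2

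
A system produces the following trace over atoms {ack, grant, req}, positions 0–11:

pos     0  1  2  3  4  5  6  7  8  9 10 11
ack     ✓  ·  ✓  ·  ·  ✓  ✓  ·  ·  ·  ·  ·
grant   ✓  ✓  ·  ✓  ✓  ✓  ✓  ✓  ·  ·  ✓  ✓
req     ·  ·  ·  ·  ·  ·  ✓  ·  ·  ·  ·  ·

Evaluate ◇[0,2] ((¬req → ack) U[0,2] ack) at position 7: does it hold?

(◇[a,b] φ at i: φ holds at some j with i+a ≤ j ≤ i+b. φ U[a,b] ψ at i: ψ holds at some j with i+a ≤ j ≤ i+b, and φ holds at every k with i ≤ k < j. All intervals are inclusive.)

No

Check ((¬req → ack) U[0,2] ack) at each j in [7,9]:
  j=7: fails
  j=8: fails
  j=9: fails
No position in the window satisfies it → formula fails.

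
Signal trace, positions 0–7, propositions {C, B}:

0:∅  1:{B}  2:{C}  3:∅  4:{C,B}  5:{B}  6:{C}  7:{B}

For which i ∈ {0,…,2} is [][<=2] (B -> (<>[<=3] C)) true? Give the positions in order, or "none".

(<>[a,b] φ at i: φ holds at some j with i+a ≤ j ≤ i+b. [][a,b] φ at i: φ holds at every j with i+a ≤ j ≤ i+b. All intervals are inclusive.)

Evaluate at each i in [0,2]:
  i=0: ✓ (all of [0,2])
  i=1: ✓ (all of [1,3])
  i=2: ✓ (all of [2,4])

0, 1, 2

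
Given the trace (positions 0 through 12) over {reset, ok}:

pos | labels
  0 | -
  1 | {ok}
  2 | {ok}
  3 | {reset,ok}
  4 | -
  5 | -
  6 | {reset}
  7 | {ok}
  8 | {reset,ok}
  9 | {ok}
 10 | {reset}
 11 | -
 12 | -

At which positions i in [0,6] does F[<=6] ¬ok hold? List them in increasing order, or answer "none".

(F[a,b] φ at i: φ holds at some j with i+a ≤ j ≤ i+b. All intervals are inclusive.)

Evaluate at each i in [0,6]:
  i=0: ✓ (witness j=0)
  i=1: ✓ (witness j=4)
  i=2: ✓ (witness j=4)
  i=3: ✓ (witness j=4)
  i=4: ✓ (witness j=4)
  i=5: ✓ (witness j=5)
  i=6: ✓ (witness j=6)

0, 1, 2, 3, 4, 5, 6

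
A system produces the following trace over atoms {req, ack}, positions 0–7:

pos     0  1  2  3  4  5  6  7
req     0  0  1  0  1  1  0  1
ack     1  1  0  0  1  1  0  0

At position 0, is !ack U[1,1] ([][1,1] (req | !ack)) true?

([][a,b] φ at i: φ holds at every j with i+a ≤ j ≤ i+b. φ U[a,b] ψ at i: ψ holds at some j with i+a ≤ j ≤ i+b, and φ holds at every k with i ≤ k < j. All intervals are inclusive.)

Does not hold

Need some j in [1,1] with [][1,1] (req | !ack), and !ack at every k in [0,j-1].
  j=1: [][1,1] (req | !ack) holds, but !ack fails at k=0 → not this j.
No j in the window works → until fails.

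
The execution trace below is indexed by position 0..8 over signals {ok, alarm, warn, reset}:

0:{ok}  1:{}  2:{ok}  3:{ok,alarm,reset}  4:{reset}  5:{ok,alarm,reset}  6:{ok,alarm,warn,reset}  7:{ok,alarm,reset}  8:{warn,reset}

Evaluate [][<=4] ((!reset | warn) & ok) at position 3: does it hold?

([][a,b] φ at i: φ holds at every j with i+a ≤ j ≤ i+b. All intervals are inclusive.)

Check ((!reset | warn) & ok) at every j in [3,7]:
  j=3: false
  j=4: false
  j=5: false
  j=6: true
  j=7: false
Fails at j=3 → formula fails.

Does not hold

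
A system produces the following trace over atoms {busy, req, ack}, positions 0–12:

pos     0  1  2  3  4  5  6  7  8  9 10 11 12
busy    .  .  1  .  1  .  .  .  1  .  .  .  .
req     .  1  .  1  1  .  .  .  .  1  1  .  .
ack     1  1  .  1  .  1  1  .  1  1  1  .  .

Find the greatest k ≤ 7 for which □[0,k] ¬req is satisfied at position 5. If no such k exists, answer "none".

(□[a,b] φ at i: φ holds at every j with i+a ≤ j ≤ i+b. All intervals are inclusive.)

3

¬req must hold from j=5 onward; find where it first fails.
  j=5: holds
  j=6: holds
  j=7: holds
  j=8: holds
  j=9: fails
Holds on [5,8], so largest k = 3.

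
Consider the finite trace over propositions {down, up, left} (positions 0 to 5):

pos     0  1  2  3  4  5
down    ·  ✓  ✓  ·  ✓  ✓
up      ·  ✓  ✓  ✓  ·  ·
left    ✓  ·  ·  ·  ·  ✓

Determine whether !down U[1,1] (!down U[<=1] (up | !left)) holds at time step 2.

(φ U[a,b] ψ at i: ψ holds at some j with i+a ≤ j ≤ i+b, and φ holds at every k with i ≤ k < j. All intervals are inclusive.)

Does not hold

Need some j in [3,3] with (!down U[<=1] (up | !left)), and !down at every k in [2,j-1].
  j=3: (!down U[<=1] (up | !left)) holds, but !down fails at k=2 → not this j.
No j in the window works → until fails.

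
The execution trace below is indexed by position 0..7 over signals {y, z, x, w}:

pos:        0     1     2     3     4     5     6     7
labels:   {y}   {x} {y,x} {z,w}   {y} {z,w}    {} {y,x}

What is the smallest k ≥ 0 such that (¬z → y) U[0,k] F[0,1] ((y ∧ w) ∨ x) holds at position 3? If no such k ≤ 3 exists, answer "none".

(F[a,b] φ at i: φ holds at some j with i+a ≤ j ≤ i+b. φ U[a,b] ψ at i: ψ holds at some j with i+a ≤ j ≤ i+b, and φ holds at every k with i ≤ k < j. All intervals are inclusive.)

Need earliest j ≥ 3 with F[0,1] ((y ∧ w) ∨ x), and (¬z → y) at every k in [3,j-1].
  j=3: rhs fails.
  j=4: rhs fails.
  j=5: rhs fails.
  j=6: rhs holds; lhs holds on [3,5]. k = 3.

3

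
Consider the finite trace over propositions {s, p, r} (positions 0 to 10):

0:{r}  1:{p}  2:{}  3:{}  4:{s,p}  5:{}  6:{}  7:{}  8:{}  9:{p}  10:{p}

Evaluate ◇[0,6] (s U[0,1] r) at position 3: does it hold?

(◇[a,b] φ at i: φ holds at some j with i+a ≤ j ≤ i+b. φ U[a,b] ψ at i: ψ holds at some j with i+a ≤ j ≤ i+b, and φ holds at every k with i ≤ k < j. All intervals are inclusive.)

No

Check (s U[0,1] r) at each j in [3,9]:
  j=3: fails
  j=4: fails
  j=5: fails
  j=6: fails
  j=7: fails
  j=8: fails
  j=9: fails
No position in the window satisfies it → formula fails.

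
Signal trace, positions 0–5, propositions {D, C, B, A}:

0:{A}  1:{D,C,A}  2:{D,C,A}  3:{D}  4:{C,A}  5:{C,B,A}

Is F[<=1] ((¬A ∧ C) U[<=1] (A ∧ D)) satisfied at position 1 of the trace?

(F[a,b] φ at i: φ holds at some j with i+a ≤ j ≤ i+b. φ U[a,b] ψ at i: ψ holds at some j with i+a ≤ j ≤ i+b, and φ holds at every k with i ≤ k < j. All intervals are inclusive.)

True

Check ((¬A ∧ C) U[<=1] (A ∧ D)) at each j in [1,2]:
  j=1: holds
  j=2: holds
Found at j=1 → formula holds.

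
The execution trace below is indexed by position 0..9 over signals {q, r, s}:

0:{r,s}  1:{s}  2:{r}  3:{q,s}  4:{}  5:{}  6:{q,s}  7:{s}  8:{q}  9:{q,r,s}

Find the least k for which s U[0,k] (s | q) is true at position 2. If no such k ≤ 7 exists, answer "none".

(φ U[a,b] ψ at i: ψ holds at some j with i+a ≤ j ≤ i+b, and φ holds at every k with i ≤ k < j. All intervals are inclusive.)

Need earliest j ≥ 2 with (s | q), and s at every k in [2,j-1].
  j=2: rhs fails.
  j=3: rhs holds but lhs fails at k=2.
  j=4: rhs fails.
  j=5: rhs fails.
  j=6: rhs holds but lhs fails at k=2.
  j=7: rhs holds but lhs fails at k=2.
  j=8: rhs holds but lhs fails at k=2.
  j=9: rhs holds but lhs fails at k=2.
No witness within the range → none.

none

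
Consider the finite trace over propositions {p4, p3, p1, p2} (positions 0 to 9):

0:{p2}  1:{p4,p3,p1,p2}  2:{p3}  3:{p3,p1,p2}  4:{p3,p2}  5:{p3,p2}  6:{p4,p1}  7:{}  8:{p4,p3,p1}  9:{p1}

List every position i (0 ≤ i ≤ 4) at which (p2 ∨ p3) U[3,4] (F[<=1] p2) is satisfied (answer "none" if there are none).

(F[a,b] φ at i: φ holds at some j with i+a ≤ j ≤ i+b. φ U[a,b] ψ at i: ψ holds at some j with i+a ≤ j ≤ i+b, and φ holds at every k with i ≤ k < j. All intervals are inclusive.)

0, 1, 2

Evaluate at each i in [0,4]:
  i=0: ✓ (rhs at j=3; lhs holds on [0,2])
  i=1: ✓ (rhs at j=4; lhs holds on [1,3])
  i=2: ✓ (rhs at j=5; lhs holds on [2,4])
  i=3: ✗ (no rhs in [6,7])
  i=4: ✗ (no rhs in [7,8])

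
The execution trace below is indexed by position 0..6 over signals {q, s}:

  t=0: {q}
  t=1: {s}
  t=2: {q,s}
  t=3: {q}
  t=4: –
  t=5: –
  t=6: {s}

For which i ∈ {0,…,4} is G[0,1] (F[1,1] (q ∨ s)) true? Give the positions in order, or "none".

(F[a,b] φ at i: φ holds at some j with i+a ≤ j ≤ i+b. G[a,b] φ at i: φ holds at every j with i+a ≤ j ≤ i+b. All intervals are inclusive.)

0, 1

Evaluate at each i in [0,4]:
  i=0: ✓ (all of [0,1])
  i=1: ✓ (all of [1,2])
  i=2: ✗ (fails at j=3)
  i=3: ✗ (fails at j=3)
  i=4: ✗ (fails at j=4)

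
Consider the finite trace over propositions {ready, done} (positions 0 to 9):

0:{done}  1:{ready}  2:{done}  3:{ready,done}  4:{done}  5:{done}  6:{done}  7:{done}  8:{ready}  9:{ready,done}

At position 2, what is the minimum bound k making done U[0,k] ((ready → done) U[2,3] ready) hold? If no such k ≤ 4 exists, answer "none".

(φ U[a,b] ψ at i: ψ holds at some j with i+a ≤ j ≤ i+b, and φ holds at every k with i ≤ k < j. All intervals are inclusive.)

Need earliest j ≥ 2 with ((ready → done) U[2,3] ready), and done at every k in [2,j-1].
  j=2: rhs fails.
  j=3: rhs fails.
  j=4: rhs fails.
  j=5: rhs holds; lhs holds on [2,4]. k = 3.

3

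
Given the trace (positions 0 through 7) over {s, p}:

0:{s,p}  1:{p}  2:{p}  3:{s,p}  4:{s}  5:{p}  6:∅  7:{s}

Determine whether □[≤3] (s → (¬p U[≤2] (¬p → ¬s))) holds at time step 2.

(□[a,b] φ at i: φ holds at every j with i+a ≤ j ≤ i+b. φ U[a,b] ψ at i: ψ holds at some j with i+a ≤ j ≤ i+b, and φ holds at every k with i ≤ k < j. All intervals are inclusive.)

Holds

Check (s → (¬p U[≤2] (¬p → ¬s))) at every j in [2,5]:
  j=2: antecedent false → ✓
  j=3: antecedent true; consequent holds → ✓
  j=4: antecedent true; consequent holds → ✓
  j=5: antecedent false → ✓
All positions satisfy it → formula holds.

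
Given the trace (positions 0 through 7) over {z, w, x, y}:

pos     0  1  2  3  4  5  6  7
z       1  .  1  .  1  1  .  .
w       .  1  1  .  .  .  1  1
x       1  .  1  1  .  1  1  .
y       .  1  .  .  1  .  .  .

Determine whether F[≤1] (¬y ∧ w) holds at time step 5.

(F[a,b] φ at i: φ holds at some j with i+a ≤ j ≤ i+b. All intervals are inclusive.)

Check (¬y ∧ w) at each j in [5,6]:
  j=5: false
  j=6: true
Found at j=6 → formula holds.

Holds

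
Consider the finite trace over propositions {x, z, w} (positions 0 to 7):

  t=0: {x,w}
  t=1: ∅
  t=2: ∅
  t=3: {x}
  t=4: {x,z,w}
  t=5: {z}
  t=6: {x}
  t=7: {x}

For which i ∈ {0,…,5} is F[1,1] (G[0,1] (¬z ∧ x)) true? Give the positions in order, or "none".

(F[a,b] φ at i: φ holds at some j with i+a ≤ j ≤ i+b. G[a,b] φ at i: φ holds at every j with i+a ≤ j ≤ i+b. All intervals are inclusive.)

5

Evaluate at each i in [0,5]:
  i=0: ✗ (none in [1,1])
  i=1: ✗ (none in [2,2])
  i=2: ✗ (none in [3,3])
  i=3: ✗ (none in [4,4])
  i=4: ✗ (none in [5,5])
  i=5: ✓ (witness j=6)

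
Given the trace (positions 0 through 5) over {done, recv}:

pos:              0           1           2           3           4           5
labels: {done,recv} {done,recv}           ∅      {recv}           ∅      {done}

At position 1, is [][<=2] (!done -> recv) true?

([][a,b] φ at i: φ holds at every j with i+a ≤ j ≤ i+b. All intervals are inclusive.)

False

Check (!done -> recv) at every j in [1,3]:
  j=1: antecedent false → ✓
  j=2: antecedent true; consequent false → ✗
  j=3: antecedent true; consequent true → ✓
Fails at j=2 → formula fails.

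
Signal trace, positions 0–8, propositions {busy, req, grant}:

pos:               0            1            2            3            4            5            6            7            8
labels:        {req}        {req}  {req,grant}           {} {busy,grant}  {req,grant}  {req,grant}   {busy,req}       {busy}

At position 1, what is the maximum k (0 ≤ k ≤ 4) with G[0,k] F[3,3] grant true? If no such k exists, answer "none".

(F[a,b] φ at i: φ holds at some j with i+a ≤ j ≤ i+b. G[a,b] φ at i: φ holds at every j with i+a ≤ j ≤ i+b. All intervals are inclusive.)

F[3,3] grant must hold from j=1 onward; find where it first fails.
  j=1: holds
  j=2: holds
  j=3: holds
  j=4: fails
Holds on [1,3], so largest k = 2.

2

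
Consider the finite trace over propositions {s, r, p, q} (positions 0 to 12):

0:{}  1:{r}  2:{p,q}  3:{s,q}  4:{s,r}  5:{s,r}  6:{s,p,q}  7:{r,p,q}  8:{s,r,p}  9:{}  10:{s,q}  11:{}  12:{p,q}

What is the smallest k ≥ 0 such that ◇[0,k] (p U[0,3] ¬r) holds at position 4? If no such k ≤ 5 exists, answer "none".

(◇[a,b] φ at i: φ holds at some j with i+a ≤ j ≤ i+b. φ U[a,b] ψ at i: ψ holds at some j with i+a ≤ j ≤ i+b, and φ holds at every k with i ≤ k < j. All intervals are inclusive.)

2

Scan j = 4,5,… for (p U[0,3] ¬r):
  j=4: fails
  j=5: fails
  j=6: holds
First hit at j=6, so smallest k = 6-4 = 2.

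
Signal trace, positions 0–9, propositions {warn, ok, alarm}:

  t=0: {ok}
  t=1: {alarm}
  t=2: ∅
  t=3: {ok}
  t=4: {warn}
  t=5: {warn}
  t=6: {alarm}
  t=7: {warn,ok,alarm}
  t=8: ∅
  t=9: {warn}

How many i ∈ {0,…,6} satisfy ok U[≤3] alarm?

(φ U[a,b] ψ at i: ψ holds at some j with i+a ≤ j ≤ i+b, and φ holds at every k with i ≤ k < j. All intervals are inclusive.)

Evaluate at each i in [0,6]:
  i=0: ✓ (rhs at j=1; lhs holds on [0,0])
  i=1: ✓ (rhs at j=1)
  i=2: ✗ (no rhs in [2,5])
  i=3: ✗ (lhs fails at k=4 before rhs at j=6)
  i=4: ✗ (lhs fails at k=4 before rhs at j=6)
  i=5: ✗ (lhs fails at k=5 before rhs at j=6)
  i=6: ✓ (rhs at j=6)
Positions where it holds: {0, 1, 6} → 3.

3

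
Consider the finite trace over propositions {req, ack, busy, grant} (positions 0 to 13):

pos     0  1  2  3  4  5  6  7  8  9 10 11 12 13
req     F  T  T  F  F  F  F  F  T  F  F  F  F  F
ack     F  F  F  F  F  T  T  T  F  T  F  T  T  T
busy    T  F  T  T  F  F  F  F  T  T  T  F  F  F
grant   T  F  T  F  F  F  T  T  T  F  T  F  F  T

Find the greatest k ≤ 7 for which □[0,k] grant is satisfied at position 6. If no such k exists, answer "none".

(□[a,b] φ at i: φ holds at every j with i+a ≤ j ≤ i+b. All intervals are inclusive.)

grant must hold from j=6 onward; find where it first fails.
  j=6: holds
  j=7: holds
  j=8: holds
  j=9: fails
Holds on [6,8], so largest k = 2.

2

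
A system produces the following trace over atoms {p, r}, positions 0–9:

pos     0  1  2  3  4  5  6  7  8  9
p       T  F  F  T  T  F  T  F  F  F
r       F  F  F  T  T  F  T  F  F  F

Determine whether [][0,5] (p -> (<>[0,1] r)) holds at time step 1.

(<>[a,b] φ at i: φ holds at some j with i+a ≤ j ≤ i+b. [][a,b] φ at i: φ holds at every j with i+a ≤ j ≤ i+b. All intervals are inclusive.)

Holds

Check (p -> (<>[0,1] r)) at every j in [1,6]:
  j=1: antecedent false → ✓
  j=2: antecedent false → ✓
  j=3: antecedent true; consequent holds (witness at 3) → ✓
  j=4: antecedent true; consequent holds (witness at 4) → ✓
  j=5: antecedent false → ✓
  j=6: antecedent true; consequent holds (witness at 6) → ✓
All positions satisfy it → formula holds.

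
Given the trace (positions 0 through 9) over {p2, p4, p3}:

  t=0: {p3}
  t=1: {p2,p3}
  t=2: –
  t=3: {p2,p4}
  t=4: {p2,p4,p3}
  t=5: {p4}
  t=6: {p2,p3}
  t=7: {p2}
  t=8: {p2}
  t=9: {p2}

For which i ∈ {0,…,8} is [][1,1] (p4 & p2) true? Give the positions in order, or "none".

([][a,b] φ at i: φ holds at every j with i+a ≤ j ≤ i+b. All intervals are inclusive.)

Evaluate at each i in [0,8]:
  i=0: ✗ (fails at j=1)
  i=1: ✗ (fails at j=2)
  i=2: ✓ (all of [3,3])
  i=3: ✓ (all of [4,4])
  i=4: ✗ (fails at j=5)
  i=5: ✗ (fails at j=6)
  i=6: ✗ (fails at j=7)
  i=7: ✗ (fails at j=8)
  i=8: ✗ (fails at j=9)

2, 3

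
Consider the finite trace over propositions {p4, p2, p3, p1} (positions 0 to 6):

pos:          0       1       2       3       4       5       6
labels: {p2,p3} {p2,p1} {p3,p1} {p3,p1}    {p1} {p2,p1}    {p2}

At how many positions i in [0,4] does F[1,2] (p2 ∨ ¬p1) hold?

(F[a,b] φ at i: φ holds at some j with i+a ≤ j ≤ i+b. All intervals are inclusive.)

Evaluate at each i in [0,4]:
  i=0: ✓ (witness j=1)
  i=1: ✗ (none in [2,3])
  i=2: ✗ (none in [3,4])
  i=3: ✓ (witness j=5)
  i=4: ✓ (witness j=5)
Positions where it holds: {0, 3, 4} → 3.

3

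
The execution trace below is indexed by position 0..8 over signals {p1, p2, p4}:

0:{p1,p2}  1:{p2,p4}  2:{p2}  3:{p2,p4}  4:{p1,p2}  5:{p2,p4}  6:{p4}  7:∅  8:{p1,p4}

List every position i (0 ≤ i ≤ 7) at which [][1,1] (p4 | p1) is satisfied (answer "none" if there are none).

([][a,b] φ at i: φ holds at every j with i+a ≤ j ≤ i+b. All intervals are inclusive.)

0, 2, 3, 4, 5, 7

Evaluate at each i in [0,7]:
  i=0: ✓ (all of [1,1])
  i=1: ✗ (fails at j=2)
  i=2: ✓ (all of [3,3])
  i=3: ✓ (all of [4,4])
  i=4: ✓ (all of [5,5])
  i=5: ✓ (all of [6,6])
  i=6: ✗ (fails at j=7)
  i=7: ✓ (all of [8,8])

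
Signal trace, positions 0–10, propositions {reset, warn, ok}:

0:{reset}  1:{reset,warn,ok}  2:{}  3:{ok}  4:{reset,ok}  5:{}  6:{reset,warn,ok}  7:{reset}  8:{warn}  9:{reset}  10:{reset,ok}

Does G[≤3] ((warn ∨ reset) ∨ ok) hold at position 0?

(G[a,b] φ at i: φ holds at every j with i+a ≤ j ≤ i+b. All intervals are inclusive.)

Does not hold

Check ((warn ∨ reset) ∨ ok) at every j in [0,3]:
  j=0: true
  j=1: true
  j=2: false
  j=3: true
Fails at j=2 → formula fails.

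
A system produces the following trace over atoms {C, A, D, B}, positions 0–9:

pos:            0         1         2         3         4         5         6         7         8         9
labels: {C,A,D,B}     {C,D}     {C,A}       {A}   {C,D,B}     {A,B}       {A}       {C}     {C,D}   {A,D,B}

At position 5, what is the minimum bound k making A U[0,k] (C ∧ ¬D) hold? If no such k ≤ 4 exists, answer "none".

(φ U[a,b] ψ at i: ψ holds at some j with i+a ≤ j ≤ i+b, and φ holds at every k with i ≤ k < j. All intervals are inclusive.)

2

Need earliest j ≥ 5 with (C ∧ ¬D), and A at every k in [5,j-1].
  j=5: rhs fails.
  j=6: rhs fails.
  j=7: rhs holds; lhs holds on [5,6]. k = 2.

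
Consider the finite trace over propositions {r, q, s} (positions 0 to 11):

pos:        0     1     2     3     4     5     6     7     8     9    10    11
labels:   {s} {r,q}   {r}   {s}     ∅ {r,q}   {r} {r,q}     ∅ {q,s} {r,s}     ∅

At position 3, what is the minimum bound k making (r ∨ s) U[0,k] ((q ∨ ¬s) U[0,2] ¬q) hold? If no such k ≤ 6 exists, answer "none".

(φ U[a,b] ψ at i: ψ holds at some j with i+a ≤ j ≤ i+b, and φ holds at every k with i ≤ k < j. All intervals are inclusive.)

Need earliest j ≥ 3 with ((q ∨ ¬s) U[0,2] ¬q), and (r ∨ s) at every k in [3,j-1].
  j=3: rhs holds (empty prefix). k = 0.

0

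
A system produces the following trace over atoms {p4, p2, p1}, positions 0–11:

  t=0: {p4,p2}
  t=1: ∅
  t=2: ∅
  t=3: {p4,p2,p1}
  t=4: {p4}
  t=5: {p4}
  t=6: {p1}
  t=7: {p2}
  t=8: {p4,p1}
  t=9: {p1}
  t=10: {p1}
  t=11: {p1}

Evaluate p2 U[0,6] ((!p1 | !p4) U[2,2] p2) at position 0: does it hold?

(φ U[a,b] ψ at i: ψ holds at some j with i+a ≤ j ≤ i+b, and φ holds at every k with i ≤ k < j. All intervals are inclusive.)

Need some j in [0,6] with ((!p1 | !p4) U[2,2] p2), and p2 at every k in [0,j-1].
  j=0: ((!p1 | !p4) U[2,2] p2) — fails.
  j=1: ((!p1 | !p4) U[2,2] p2) holds; p2 holds at every k in [0,0] → satisfied.

Holds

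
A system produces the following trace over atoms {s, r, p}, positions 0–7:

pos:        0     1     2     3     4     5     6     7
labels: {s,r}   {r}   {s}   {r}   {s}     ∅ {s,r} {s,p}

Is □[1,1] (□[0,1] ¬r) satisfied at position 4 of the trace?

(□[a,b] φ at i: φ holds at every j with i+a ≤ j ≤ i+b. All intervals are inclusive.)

Check □[0,1] ¬r at every j in [5,5]:
  j=5: fails at 6
Fails at j=5 → formula fails.

False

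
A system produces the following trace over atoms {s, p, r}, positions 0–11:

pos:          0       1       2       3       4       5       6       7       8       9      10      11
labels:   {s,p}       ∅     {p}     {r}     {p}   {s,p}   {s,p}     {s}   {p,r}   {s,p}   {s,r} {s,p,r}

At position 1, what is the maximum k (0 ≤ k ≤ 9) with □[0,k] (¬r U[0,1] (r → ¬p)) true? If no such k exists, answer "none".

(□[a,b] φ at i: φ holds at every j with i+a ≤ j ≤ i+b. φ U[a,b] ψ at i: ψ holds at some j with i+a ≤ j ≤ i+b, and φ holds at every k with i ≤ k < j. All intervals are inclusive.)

(¬r U[0,1] (r → ¬p)) must hold from j=1 onward; find where it first fails.
  j=1: holds
  j=2: holds
  j=3: holds
  j=4: holds
  j=5: holds
  j=6: holds
  j=7: holds
  j=8: fails
Holds on [1,7], so largest k = 6.

6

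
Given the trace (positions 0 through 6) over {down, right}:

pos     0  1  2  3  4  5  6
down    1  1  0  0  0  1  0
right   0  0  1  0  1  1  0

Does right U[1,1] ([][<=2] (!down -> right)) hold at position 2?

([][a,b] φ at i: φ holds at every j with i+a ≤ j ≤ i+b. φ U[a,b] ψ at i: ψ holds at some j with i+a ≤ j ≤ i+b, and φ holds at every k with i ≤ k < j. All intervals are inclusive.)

False

Need some j in [3,3] with [][<=2] (!down -> right), and right at every k in [2,j-1].
  j=3: [][<=2] (!down -> right) — fails at 3.
No j in the window works → until fails.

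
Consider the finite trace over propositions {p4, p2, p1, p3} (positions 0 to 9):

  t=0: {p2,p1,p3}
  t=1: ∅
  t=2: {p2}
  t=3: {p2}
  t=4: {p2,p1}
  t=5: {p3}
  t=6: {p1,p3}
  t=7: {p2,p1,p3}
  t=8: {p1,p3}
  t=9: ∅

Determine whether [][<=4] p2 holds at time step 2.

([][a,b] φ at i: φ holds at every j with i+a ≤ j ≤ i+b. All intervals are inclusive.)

Does not hold

Check p2 at every j in [2,6]:
  j=2: true
  j=3: true
  j=4: true
  j=5: false
  j=6: false
Fails at j=5 → formula fails.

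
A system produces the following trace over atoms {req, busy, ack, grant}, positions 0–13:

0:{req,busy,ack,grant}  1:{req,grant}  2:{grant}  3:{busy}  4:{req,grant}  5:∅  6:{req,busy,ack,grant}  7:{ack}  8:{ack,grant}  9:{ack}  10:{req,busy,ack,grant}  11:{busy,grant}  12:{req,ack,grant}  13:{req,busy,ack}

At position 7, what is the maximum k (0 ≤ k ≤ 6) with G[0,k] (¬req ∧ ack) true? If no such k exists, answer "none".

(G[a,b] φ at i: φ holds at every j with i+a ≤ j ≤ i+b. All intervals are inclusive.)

(¬req ∧ ack) must hold from j=7 onward; find where it first fails.
  j=7: holds
  j=8: holds
  j=9: holds
  j=10: fails
Holds on [7,9], so largest k = 2.

2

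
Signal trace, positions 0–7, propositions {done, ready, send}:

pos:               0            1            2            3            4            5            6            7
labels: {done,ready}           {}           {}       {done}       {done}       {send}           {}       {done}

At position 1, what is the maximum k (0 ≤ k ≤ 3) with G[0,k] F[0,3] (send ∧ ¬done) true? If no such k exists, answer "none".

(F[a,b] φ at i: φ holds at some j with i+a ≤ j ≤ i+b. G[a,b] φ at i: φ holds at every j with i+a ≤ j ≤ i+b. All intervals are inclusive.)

F[0,3] (send ∧ ¬done) must hold from j=1 onward; find where it first fails.
  j=1: fails → no k works.

none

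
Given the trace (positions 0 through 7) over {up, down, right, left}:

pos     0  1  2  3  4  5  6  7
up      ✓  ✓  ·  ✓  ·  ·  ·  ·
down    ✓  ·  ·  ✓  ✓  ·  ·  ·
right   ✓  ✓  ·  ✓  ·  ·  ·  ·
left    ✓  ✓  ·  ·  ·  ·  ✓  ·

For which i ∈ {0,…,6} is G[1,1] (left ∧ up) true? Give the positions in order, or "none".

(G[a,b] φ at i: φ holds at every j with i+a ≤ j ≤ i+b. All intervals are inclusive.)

Evaluate at each i in [0,6]:
  i=0: ✓ (all of [1,1])
  i=1: ✗ (fails at j=2)
  i=2: ✗ (fails at j=3)
  i=3: ✗ (fails at j=4)
  i=4: ✗ (fails at j=5)
  i=5: ✗ (fails at j=6)
  i=6: ✗ (fails at j=7)

0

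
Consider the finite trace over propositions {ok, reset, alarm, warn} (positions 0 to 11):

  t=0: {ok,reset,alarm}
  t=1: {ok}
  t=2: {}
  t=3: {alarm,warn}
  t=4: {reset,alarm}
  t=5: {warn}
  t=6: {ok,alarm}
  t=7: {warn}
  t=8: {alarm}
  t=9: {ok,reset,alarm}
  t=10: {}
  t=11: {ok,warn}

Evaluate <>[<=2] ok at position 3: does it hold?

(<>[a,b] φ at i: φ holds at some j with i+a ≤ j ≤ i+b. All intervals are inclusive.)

No

Check ok at each j in [3,5]:
  j=3: false
  j=4: false
  j=5: false
No position in the window satisfies it → formula fails.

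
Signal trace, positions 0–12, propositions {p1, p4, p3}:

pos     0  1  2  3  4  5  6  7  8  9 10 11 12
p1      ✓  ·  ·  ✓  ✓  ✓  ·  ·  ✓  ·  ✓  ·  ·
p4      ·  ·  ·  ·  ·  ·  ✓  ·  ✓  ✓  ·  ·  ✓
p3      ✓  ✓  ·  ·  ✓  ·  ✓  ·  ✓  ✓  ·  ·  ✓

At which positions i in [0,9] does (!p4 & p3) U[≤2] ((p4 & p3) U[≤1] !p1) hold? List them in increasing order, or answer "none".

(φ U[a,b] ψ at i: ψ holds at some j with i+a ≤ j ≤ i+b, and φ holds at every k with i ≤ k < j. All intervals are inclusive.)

Evaluate at each i in [0,9]:
  i=0: ✓ (rhs at j=1; lhs holds on [0,0])
  i=1: ✓ (rhs at j=1)
  i=2: ✓ (rhs at j=2)
  i=3: ✗ (no rhs in [3,5])
  i=4: ✗ (lhs fails at k=5 before rhs at j=6)
  i=5: ✗ (lhs fails at k=5 before rhs at j=6)
  i=6: ✓ (rhs at j=6)
  i=7: ✓ (rhs at j=7)
  i=8: ✓ (rhs at j=8)
  i=9: ✓ (rhs at j=9)

0, 1, 2, 6, 7, 8, 9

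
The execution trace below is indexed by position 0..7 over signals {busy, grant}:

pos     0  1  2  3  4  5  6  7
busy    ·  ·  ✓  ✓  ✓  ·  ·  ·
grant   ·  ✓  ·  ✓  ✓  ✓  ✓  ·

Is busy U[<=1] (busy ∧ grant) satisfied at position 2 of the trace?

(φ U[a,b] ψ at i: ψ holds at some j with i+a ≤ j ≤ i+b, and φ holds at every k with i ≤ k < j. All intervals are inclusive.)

Need some j in [2,3] with (busy ∧ grant), and busy at every k in [2,j-1].
  j=2: (busy ∧ grant) false.
  j=3: (busy ∧ grant) holds; busy holds at every k in [2,2] → satisfied.

True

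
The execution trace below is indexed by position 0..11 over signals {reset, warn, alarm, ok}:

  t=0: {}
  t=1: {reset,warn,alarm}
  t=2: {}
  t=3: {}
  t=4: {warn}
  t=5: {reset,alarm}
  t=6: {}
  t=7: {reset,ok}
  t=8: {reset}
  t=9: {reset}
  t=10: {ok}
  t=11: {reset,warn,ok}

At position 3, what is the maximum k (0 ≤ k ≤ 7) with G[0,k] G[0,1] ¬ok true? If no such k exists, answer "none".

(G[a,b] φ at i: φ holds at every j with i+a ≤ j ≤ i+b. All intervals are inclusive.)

2

G[0,1] ¬ok must hold from j=3 onward; find where it first fails.
  j=3: holds
  j=4: holds
  j=5: holds
  j=6: fails
Holds on [3,5], so largest k = 2.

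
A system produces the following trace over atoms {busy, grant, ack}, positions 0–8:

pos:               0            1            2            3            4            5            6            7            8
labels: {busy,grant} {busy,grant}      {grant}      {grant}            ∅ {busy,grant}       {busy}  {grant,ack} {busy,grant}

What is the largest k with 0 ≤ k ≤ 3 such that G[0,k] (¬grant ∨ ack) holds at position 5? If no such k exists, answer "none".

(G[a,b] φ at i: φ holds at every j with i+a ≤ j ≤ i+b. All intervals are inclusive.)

none

(¬grant ∨ ack) must hold from j=5 onward; find where it first fails.
  j=5: fails → no k works.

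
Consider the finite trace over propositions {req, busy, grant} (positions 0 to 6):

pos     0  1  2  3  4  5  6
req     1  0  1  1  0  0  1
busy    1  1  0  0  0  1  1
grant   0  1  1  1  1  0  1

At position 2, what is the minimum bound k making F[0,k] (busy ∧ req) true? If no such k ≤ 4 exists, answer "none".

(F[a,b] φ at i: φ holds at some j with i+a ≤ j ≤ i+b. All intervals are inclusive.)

Scan j = 2,3,… for (busy ∧ req):
  j=2: fails
  j=3: fails
  j=4: fails
  j=5: fails
  j=6: holds
First hit at j=6, so smallest k = 6-2 = 4.

4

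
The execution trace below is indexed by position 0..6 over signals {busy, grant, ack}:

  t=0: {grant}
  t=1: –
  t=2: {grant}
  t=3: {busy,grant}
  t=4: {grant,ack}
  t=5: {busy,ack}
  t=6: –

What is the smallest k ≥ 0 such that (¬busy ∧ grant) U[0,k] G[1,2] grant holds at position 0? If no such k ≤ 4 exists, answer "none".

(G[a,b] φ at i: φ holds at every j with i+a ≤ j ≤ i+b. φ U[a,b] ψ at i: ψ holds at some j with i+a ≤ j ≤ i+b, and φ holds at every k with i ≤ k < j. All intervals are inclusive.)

1

Need earliest j ≥ 0 with G[1,2] grant, and (¬busy ∧ grant) at every k in [0,j-1].
  j=0: rhs fails.
  j=1: rhs holds; lhs holds on [0,0]. k = 1.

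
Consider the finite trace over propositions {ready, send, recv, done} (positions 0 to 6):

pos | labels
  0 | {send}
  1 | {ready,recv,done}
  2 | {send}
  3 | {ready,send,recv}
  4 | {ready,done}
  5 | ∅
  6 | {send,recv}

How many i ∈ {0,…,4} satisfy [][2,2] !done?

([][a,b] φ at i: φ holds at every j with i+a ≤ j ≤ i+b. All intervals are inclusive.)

Evaluate at each i in [0,4]:
  i=0: ✓ (all of [2,2])
  i=1: ✓ (all of [3,3])
  i=2: ✗ (fails at j=4)
  i=3: ✓ (all of [5,5])
  i=4: ✓ (all of [6,6])
Positions where it holds: {0, 1, 3, 4} → 4.

4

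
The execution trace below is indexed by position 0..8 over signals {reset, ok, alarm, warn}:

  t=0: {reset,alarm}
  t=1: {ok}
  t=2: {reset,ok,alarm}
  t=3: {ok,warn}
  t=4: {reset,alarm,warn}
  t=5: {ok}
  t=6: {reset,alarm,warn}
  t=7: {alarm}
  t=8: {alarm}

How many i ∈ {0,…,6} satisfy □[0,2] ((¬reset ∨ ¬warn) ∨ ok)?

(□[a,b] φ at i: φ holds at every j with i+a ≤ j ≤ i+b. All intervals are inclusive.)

Evaluate at each i in [0,6]:
  i=0: ✓ (all of [0,2])
  i=1: ✓ (all of [1,3])
  i=2: ✗ (fails at j=4)
  i=3: ✗ (fails at j=4)
  i=4: ✗ (fails at j=4)
  i=5: ✗ (fails at j=6)
  i=6: ✗ (fails at j=6)
Positions where it holds: {0, 1} → 2.

2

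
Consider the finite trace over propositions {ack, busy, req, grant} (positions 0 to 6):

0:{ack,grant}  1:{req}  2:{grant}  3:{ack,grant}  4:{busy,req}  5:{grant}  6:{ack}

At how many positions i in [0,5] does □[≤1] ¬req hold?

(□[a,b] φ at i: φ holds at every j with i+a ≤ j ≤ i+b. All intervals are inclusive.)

2

Evaluate at each i in [0,5]:
  i=0: ✗ (fails at j=1)
  i=1: ✗ (fails at j=1)
  i=2: ✓ (all of [2,3])
  i=3: ✗ (fails at j=4)
  i=4: ✗ (fails at j=4)
  i=5: ✓ (all of [5,6])
Positions where it holds: {2, 5} → 2.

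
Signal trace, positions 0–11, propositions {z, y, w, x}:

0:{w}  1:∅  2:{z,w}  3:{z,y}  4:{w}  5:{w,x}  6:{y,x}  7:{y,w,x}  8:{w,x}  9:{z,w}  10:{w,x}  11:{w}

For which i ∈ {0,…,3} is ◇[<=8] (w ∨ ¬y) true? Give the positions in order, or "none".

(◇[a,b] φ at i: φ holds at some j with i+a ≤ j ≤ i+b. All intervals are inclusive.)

0, 1, 2, 3

Evaluate at each i in [0,3]:
  i=0: ✓ (witness j=0)
  i=1: ✓ (witness j=1)
  i=2: ✓ (witness j=2)
  i=3: ✓ (witness j=4)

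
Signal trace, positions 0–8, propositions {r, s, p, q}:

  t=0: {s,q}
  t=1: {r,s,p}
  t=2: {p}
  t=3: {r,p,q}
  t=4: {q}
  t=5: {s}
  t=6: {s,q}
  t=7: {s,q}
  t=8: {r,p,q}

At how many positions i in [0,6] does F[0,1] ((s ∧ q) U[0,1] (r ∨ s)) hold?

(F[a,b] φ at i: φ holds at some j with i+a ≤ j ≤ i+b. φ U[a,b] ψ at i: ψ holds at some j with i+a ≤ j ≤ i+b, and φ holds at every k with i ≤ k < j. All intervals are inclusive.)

7

Evaluate at each i in [0,6]:
  i=0: ✓ (witness j=0)
  i=1: ✓ (witness j=1)
  i=2: ✓ (witness j=3)
  i=3: ✓ (witness j=3)
  i=4: ✓ (witness j=5)
  i=5: ✓ (witness j=5)
  i=6: ✓ (witness j=6)
Positions where it holds: {0, 1, 2, 3, 4, 5, 6} → 7.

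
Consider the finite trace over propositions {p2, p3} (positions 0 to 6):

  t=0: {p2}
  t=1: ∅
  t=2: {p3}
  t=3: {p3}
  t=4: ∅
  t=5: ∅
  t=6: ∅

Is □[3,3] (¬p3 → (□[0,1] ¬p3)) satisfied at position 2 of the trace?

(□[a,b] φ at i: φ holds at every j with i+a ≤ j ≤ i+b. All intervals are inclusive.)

Check (¬p3 → (□[0,1] ¬p3)) at every j in [5,5]:
  j=5: antecedent true; consequent holds on [5,6] → ✓
All positions satisfy it → formula holds.

True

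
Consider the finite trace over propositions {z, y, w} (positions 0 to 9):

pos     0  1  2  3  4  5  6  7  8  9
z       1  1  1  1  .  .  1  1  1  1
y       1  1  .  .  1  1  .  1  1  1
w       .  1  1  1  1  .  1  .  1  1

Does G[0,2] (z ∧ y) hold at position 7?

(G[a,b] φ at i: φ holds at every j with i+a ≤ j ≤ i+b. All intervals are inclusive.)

Holds

Check (z ∧ y) at every j in [7,9]:
  j=7: true
  j=8: true
  j=9: true
All positions satisfy it → formula holds.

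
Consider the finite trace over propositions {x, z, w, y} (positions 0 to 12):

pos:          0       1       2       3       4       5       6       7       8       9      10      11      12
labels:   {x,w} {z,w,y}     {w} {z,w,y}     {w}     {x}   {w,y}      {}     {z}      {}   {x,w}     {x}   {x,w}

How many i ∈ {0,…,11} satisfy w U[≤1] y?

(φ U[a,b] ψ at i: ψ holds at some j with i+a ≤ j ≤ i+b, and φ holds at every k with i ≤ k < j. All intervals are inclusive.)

Evaluate at each i in [0,11]:
  i=0: ✓ (rhs at j=1; lhs holds on [0,0])
  i=1: ✓ (rhs at j=1)
  i=2: ✓ (rhs at j=3; lhs holds on [2,2])
  i=3: ✓ (rhs at j=3)
  i=4: ✗ (no rhs in [4,5])
  i=5: ✗ (lhs fails at k=5 before rhs at j=6)
  i=6: ✓ (rhs at j=6)
  i=7: ✗ (no rhs in [7,8])
  i=8: ✗ (no rhs in [8,9])
  i=9: ✗ (no rhs in [9,10])
  i=10: ✗ (no rhs in [10,11])
  i=11: ✗ (no rhs in [11,12])
Positions where it holds: {0, 1, 2, 3, 6} → 5.

5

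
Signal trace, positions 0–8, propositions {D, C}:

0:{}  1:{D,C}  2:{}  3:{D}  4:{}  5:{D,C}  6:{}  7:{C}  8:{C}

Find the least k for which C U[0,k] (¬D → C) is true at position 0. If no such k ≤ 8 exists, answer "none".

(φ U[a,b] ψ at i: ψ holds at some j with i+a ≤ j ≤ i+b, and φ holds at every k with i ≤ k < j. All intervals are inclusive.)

none

Need earliest j ≥ 0 with (¬D → C), and C at every k in [0,j-1].
  j=0: rhs fails.
  j=1: rhs holds but lhs fails at k=0.
  j=2: rhs fails.
  j=3: rhs holds but lhs fails at k=0.
  j=4: rhs fails.
  j=5: rhs holds but lhs fails at k=0.
  j=6: rhs fails.
  j=7: rhs holds but lhs fails at k=0.
  j=8: rhs holds but lhs fails at k=0.
No witness within the range → none.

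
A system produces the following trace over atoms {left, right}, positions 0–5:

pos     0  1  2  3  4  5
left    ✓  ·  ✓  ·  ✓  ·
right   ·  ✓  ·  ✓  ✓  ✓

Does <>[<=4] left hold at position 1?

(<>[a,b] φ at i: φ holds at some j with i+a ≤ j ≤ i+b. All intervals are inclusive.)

Holds

Check left at each j in [1,5]:
  j=1: false
  j=2: true
  j=3: false
  j=4: true
  j=5: false
Found at j=2 → formula holds.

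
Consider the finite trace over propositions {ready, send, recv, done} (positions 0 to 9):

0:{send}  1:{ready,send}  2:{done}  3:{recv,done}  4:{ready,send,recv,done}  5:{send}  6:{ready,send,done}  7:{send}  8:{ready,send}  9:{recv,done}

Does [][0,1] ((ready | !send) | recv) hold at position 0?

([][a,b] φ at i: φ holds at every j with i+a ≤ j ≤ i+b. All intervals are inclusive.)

Check ((ready | !send) | recv) at every j in [0,1]:
  j=0: false
  j=1: true
Fails at j=0 → formula fails.

No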